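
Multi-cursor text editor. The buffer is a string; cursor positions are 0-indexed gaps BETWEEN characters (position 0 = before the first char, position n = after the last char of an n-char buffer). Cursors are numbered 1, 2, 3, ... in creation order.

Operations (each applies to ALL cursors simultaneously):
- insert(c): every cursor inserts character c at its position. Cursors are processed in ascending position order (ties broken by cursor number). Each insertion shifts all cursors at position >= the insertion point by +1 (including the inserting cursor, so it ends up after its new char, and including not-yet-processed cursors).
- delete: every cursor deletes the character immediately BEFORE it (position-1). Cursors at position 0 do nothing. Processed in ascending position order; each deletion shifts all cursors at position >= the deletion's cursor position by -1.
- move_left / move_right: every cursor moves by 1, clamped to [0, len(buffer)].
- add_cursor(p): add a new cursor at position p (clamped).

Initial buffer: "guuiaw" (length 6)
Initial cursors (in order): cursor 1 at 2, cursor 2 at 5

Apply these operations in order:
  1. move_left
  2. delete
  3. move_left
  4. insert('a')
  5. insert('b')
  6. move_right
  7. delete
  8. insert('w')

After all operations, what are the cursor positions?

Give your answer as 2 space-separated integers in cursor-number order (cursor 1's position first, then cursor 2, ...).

Answer: 3 6

Derivation:
After op 1 (move_left): buffer="guuiaw" (len 6), cursors c1@1 c2@4, authorship ......
After op 2 (delete): buffer="uuaw" (len 4), cursors c1@0 c2@2, authorship ....
After op 3 (move_left): buffer="uuaw" (len 4), cursors c1@0 c2@1, authorship ....
After op 4 (insert('a')): buffer="auauaw" (len 6), cursors c1@1 c2@3, authorship 1.2...
After op 5 (insert('b')): buffer="abuabuaw" (len 8), cursors c1@2 c2@5, authorship 11.22...
After op 6 (move_right): buffer="abuabuaw" (len 8), cursors c1@3 c2@6, authorship 11.22...
After op 7 (delete): buffer="ababaw" (len 6), cursors c1@2 c2@4, authorship 1122..
After op 8 (insert('w')): buffer="abwabwaw" (len 8), cursors c1@3 c2@6, authorship 111222..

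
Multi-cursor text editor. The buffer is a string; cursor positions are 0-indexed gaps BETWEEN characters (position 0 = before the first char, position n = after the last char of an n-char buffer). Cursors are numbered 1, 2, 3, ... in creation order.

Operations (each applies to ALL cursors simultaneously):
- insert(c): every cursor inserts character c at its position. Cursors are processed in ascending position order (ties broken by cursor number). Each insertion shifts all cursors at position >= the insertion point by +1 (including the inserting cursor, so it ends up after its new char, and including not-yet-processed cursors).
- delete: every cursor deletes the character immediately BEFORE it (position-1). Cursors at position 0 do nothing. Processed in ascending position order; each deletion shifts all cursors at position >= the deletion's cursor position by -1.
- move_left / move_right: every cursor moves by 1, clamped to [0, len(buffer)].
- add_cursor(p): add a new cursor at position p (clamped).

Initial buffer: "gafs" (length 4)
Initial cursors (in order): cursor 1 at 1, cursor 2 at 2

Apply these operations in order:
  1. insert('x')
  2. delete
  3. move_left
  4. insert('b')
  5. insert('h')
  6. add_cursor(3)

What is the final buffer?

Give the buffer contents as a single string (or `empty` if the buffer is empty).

Answer: bhgbhafs

Derivation:
After op 1 (insert('x')): buffer="gxaxfs" (len 6), cursors c1@2 c2@4, authorship .1.2..
After op 2 (delete): buffer="gafs" (len 4), cursors c1@1 c2@2, authorship ....
After op 3 (move_left): buffer="gafs" (len 4), cursors c1@0 c2@1, authorship ....
After op 4 (insert('b')): buffer="bgbafs" (len 6), cursors c1@1 c2@3, authorship 1.2...
After op 5 (insert('h')): buffer="bhgbhafs" (len 8), cursors c1@2 c2@5, authorship 11.22...
After op 6 (add_cursor(3)): buffer="bhgbhafs" (len 8), cursors c1@2 c3@3 c2@5, authorship 11.22...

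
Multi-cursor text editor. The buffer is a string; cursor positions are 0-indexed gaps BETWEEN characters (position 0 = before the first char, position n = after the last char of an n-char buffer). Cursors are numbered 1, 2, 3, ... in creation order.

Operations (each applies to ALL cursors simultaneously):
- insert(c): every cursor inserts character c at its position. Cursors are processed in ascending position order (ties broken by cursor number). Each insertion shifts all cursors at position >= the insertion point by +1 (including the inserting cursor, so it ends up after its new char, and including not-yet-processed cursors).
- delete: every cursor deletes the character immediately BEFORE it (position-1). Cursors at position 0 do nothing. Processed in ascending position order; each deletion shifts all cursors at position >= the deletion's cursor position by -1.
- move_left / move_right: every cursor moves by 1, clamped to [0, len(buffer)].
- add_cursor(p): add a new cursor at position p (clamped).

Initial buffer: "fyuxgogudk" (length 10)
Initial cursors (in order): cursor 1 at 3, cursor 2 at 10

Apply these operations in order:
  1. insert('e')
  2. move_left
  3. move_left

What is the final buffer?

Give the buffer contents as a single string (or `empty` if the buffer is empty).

After op 1 (insert('e')): buffer="fyuexgogudke" (len 12), cursors c1@4 c2@12, authorship ...1.......2
After op 2 (move_left): buffer="fyuexgogudke" (len 12), cursors c1@3 c2@11, authorship ...1.......2
After op 3 (move_left): buffer="fyuexgogudke" (len 12), cursors c1@2 c2@10, authorship ...1.......2

Answer: fyuexgogudke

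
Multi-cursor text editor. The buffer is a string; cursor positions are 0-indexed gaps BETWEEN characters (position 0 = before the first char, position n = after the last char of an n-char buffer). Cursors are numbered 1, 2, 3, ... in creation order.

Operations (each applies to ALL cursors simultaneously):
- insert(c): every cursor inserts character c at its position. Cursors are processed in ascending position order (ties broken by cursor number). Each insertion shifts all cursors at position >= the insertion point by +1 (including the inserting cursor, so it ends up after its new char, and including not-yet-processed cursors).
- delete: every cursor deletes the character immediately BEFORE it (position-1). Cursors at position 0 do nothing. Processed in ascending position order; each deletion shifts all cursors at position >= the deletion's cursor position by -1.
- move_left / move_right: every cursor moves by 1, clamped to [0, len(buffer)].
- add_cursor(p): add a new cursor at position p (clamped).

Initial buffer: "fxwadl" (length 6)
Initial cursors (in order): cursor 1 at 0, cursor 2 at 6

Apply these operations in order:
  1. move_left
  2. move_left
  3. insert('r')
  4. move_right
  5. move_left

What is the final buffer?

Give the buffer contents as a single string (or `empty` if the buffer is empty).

Answer: rfxwardl

Derivation:
After op 1 (move_left): buffer="fxwadl" (len 6), cursors c1@0 c2@5, authorship ......
After op 2 (move_left): buffer="fxwadl" (len 6), cursors c1@0 c2@4, authorship ......
After op 3 (insert('r')): buffer="rfxwardl" (len 8), cursors c1@1 c2@6, authorship 1....2..
After op 4 (move_right): buffer="rfxwardl" (len 8), cursors c1@2 c2@7, authorship 1....2..
After op 5 (move_left): buffer="rfxwardl" (len 8), cursors c1@1 c2@6, authorship 1....2..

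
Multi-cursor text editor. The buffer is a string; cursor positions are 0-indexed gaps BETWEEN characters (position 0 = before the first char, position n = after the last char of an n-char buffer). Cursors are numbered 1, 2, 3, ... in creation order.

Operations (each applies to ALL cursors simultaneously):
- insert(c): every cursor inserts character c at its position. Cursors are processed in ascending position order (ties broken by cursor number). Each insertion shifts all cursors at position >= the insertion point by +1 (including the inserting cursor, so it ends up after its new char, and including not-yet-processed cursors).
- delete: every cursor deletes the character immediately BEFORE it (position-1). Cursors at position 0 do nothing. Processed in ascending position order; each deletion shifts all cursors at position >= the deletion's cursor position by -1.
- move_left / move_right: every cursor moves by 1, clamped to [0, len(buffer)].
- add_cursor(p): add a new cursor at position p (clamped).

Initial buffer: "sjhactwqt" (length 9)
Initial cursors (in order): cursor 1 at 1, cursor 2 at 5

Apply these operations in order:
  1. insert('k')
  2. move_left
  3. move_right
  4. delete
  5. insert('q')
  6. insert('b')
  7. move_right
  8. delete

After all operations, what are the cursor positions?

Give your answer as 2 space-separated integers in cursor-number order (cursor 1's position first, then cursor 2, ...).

Answer: 3 8

Derivation:
After op 1 (insert('k')): buffer="skjhacktwqt" (len 11), cursors c1@2 c2@7, authorship .1....2....
After op 2 (move_left): buffer="skjhacktwqt" (len 11), cursors c1@1 c2@6, authorship .1....2....
After op 3 (move_right): buffer="skjhacktwqt" (len 11), cursors c1@2 c2@7, authorship .1....2....
After op 4 (delete): buffer="sjhactwqt" (len 9), cursors c1@1 c2@5, authorship .........
After op 5 (insert('q')): buffer="sqjhacqtwqt" (len 11), cursors c1@2 c2@7, authorship .1....2....
After op 6 (insert('b')): buffer="sqbjhacqbtwqt" (len 13), cursors c1@3 c2@9, authorship .11....22....
After op 7 (move_right): buffer="sqbjhacqbtwqt" (len 13), cursors c1@4 c2@10, authorship .11....22....
After op 8 (delete): buffer="sqbhacqbwqt" (len 11), cursors c1@3 c2@8, authorship .11...22...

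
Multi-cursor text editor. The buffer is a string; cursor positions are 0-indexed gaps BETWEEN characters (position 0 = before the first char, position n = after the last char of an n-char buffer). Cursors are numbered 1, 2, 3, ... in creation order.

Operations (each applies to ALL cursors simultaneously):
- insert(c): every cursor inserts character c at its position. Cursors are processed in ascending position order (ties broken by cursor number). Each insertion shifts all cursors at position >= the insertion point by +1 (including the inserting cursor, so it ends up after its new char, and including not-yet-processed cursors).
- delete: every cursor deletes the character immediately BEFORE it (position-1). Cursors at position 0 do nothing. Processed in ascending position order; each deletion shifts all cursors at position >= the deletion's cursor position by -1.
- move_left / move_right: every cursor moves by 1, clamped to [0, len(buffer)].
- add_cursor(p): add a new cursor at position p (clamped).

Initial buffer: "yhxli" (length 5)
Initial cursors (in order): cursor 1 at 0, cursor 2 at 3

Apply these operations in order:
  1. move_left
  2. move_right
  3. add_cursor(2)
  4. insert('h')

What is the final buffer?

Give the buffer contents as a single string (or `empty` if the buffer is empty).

Answer: yhhhxhli

Derivation:
After op 1 (move_left): buffer="yhxli" (len 5), cursors c1@0 c2@2, authorship .....
After op 2 (move_right): buffer="yhxli" (len 5), cursors c1@1 c2@3, authorship .....
After op 3 (add_cursor(2)): buffer="yhxli" (len 5), cursors c1@1 c3@2 c2@3, authorship .....
After op 4 (insert('h')): buffer="yhhhxhli" (len 8), cursors c1@2 c3@4 c2@6, authorship .1.3.2..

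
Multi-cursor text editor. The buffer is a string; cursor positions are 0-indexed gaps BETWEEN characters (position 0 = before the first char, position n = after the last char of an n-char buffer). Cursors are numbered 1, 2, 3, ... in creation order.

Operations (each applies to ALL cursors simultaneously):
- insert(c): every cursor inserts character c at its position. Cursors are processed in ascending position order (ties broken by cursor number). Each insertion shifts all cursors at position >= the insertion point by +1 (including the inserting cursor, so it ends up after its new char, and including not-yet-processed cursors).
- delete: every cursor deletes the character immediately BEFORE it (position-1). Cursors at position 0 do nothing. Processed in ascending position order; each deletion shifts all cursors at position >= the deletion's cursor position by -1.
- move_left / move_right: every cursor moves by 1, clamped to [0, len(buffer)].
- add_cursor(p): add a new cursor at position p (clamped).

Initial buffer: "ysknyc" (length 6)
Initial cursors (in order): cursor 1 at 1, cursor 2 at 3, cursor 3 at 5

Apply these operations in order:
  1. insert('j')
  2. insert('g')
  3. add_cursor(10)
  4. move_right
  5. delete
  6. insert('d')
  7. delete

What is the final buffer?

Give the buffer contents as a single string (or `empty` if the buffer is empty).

Answer: yjgkjgyj

Derivation:
After op 1 (insert('j')): buffer="yjskjnyjc" (len 9), cursors c1@2 c2@5 c3@8, authorship .1..2..3.
After op 2 (insert('g')): buffer="yjgskjgnyjgc" (len 12), cursors c1@3 c2@7 c3@11, authorship .11..22..33.
After op 3 (add_cursor(10)): buffer="yjgskjgnyjgc" (len 12), cursors c1@3 c2@7 c4@10 c3@11, authorship .11..22..33.
After op 4 (move_right): buffer="yjgskjgnyjgc" (len 12), cursors c1@4 c2@8 c4@11 c3@12, authorship .11..22..33.
After op 5 (delete): buffer="yjgkjgyj" (len 8), cursors c1@3 c2@6 c3@8 c4@8, authorship .11.22.3
After op 6 (insert('d')): buffer="yjgdkjgdyjdd" (len 12), cursors c1@4 c2@8 c3@12 c4@12, authorship .111.222.334
After op 7 (delete): buffer="yjgkjgyj" (len 8), cursors c1@3 c2@6 c3@8 c4@8, authorship .11.22.3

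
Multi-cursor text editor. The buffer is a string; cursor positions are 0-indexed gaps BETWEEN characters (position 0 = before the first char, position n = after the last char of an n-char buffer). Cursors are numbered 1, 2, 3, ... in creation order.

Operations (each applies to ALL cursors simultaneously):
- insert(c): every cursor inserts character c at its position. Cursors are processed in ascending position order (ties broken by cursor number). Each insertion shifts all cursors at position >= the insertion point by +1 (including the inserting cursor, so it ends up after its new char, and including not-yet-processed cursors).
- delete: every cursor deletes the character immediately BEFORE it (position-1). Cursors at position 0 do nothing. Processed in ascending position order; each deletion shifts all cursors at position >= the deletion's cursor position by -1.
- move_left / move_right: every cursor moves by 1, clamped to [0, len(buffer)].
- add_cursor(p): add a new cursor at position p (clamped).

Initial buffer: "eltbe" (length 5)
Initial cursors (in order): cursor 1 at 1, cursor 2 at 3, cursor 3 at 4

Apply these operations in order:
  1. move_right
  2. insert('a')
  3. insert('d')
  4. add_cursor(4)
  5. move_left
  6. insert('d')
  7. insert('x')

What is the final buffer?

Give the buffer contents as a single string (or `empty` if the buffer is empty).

Answer: eladdxxdtbadxdeadxd

Derivation:
After op 1 (move_right): buffer="eltbe" (len 5), cursors c1@2 c2@4 c3@5, authorship .....
After op 2 (insert('a')): buffer="elatbaea" (len 8), cursors c1@3 c2@6 c3@8, authorship ..1..2.3
After op 3 (insert('d')): buffer="eladtbadead" (len 11), cursors c1@4 c2@8 c3@11, authorship ..11..22.33
After op 4 (add_cursor(4)): buffer="eladtbadead" (len 11), cursors c1@4 c4@4 c2@8 c3@11, authorship ..11..22.33
After op 5 (move_left): buffer="eladtbadead" (len 11), cursors c1@3 c4@3 c2@7 c3@10, authorship ..11..22.33
After op 6 (insert('d')): buffer="eladddtbaddeadd" (len 15), cursors c1@5 c4@5 c2@10 c3@14, authorship ..1141..222.333
After op 7 (insert('x')): buffer="eladdxxdtbadxdeadxd" (len 19), cursors c1@7 c4@7 c2@13 c3@18, authorship ..114141..2222.3333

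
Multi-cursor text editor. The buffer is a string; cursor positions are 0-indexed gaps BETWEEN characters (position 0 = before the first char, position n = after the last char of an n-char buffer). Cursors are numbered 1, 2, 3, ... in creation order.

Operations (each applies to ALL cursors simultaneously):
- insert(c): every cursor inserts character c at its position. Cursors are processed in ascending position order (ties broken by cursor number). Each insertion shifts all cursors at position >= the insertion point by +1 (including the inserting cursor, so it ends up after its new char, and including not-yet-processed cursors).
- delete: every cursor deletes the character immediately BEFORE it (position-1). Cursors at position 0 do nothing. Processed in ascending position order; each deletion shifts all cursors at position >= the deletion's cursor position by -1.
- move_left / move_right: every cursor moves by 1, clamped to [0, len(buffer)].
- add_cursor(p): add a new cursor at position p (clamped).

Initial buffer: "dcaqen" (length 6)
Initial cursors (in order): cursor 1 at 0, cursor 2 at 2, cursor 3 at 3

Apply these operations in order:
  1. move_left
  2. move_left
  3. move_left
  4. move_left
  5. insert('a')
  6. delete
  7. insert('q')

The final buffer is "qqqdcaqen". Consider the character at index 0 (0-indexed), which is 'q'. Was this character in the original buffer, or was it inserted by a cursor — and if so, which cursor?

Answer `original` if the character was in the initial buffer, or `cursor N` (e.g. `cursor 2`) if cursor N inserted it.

Answer: cursor 1

Derivation:
After op 1 (move_left): buffer="dcaqen" (len 6), cursors c1@0 c2@1 c3@2, authorship ......
After op 2 (move_left): buffer="dcaqen" (len 6), cursors c1@0 c2@0 c3@1, authorship ......
After op 3 (move_left): buffer="dcaqen" (len 6), cursors c1@0 c2@0 c3@0, authorship ......
After op 4 (move_left): buffer="dcaqen" (len 6), cursors c1@0 c2@0 c3@0, authorship ......
After op 5 (insert('a')): buffer="aaadcaqen" (len 9), cursors c1@3 c2@3 c3@3, authorship 123......
After op 6 (delete): buffer="dcaqen" (len 6), cursors c1@0 c2@0 c3@0, authorship ......
After op 7 (insert('q')): buffer="qqqdcaqen" (len 9), cursors c1@3 c2@3 c3@3, authorship 123......
Authorship (.=original, N=cursor N): 1 2 3 . . . . . .
Index 0: author = 1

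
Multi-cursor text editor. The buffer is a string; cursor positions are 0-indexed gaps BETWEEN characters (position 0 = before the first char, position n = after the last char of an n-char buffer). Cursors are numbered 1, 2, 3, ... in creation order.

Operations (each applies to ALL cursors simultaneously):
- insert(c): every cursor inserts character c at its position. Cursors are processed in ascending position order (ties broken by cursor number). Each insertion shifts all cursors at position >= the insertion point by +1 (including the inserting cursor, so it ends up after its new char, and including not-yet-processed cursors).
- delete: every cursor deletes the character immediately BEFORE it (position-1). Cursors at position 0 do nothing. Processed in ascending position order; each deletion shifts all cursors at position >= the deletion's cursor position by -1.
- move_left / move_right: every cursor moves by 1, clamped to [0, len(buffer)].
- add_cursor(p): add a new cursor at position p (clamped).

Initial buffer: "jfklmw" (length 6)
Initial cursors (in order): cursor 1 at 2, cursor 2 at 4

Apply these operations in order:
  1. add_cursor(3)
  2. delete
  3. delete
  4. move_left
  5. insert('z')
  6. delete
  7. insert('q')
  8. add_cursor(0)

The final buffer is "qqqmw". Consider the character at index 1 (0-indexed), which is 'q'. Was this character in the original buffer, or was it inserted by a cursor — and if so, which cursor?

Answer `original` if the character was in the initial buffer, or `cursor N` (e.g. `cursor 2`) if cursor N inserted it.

After op 1 (add_cursor(3)): buffer="jfklmw" (len 6), cursors c1@2 c3@3 c2@4, authorship ......
After op 2 (delete): buffer="jmw" (len 3), cursors c1@1 c2@1 c3@1, authorship ...
After op 3 (delete): buffer="mw" (len 2), cursors c1@0 c2@0 c3@0, authorship ..
After op 4 (move_left): buffer="mw" (len 2), cursors c1@0 c2@0 c3@0, authorship ..
After op 5 (insert('z')): buffer="zzzmw" (len 5), cursors c1@3 c2@3 c3@3, authorship 123..
After op 6 (delete): buffer="mw" (len 2), cursors c1@0 c2@0 c3@0, authorship ..
After op 7 (insert('q')): buffer="qqqmw" (len 5), cursors c1@3 c2@3 c3@3, authorship 123..
After op 8 (add_cursor(0)): buffer="qqqmw" (len 5), cursors c4@0 c1@3 c2@3 c3@3, authorship 123..
Authorship (.=original, N=cursor N): 1 2 3 . .
Index 1: author = 2

Answer: cursor 2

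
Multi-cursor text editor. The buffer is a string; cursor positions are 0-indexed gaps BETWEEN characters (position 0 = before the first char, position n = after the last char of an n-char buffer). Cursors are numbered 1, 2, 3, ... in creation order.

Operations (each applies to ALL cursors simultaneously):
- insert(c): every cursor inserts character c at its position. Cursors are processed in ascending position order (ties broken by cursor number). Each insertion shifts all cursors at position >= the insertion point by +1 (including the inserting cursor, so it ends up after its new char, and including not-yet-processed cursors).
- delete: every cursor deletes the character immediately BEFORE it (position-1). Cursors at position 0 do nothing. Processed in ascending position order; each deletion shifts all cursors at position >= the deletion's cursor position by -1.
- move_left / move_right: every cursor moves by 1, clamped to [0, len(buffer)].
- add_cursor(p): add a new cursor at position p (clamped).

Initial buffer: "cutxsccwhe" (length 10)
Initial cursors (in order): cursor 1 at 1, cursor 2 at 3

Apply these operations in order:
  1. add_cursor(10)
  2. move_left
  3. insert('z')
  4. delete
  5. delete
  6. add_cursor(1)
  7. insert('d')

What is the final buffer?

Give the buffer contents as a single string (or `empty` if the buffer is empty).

Answer: dcddtxsccwde

Derivation:
After op 1 (add_cursor(10)): buffer="cutxsccwhe" (len 10), cursors c1@1 c2@3 c3@10, authorship ..........
After op 2 (move_left): buffer="cutxsccwhe" (len 10), cursors c1@0 c2@2 c3@9, authorship ..........
After op 3 (insert('z')): buffer="zcuztxsccwhze" (len 13), cursors c1@1 c2@4 c3@12, authorship 1..2.......3.
After op 4 (delete): buffer="cutxsccwhe" (len 10), cursors c1@0 c2@2 c3@9, authorship ..........
After op 5 (delete): buffer="ctxsccwe" (len 8), cursors c1@0 c2@1 c3@7, authorship ........
After op 6 (add_cursor(1)): buffer="ctxsccwe" (len 8), cursors c1@0 c2@1 c4@1 c3@7, authorship ........
After op 7 (insert('d')): buffer="dcddtxsccwde" (len 12), cursors c1@1 c2@4 c4@4 c3@11, authorship 1.24......3.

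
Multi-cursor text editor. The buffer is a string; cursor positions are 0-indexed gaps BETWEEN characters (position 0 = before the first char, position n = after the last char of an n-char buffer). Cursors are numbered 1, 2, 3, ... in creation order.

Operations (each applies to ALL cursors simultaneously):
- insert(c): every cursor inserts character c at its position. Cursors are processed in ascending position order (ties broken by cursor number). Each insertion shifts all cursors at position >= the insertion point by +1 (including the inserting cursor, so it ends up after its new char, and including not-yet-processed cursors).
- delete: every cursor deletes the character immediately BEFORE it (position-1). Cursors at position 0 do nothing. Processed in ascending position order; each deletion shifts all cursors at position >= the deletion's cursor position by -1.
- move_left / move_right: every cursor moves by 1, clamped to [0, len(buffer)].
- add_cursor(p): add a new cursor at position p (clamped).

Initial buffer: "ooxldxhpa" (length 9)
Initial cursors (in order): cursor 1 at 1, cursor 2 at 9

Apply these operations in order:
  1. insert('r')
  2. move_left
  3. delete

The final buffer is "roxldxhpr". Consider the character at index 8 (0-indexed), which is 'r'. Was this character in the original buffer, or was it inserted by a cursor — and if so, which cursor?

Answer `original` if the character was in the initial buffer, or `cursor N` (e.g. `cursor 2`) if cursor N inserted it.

After op 1 (insert('r')): buffer="oroxldxhpar" (len 11), cursors c1@2 c2@11, authorship .1........2
After op 2 (move_left): buffer="oroxldxhpar" (len 11), cursors c1@1 c2@10, authorship .1........2
After op 3 (delete): buffer="roxldxhpr" (len 9), cursors c1@0 c2@8, authorship 1.......2
Authorship (.=original, N=cursor N): 1 . . . . . . . 2
Index 8: author = 2

Answer: cursor 2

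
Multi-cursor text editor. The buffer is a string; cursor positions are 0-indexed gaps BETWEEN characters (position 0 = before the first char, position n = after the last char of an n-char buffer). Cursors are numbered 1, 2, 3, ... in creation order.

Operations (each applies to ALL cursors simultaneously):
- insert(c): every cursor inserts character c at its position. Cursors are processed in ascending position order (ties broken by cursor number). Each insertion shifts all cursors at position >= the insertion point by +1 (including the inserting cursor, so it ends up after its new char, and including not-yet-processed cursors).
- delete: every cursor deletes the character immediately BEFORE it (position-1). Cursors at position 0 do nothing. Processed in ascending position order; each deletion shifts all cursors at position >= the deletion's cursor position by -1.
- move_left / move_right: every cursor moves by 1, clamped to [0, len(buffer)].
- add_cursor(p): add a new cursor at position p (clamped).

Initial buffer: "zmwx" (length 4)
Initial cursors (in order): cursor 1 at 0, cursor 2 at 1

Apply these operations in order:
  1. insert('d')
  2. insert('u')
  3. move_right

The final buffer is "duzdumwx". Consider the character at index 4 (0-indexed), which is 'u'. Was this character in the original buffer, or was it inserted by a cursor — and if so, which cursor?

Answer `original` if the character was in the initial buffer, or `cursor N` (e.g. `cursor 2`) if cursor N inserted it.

Answer: cursor 2

Derivation:
After op 1 (insert('d')): buffer="dzdmwx" (len 6), cursors c1@1 c2@3, authorship 1.2...
After op 2 (insert('u')): buffer="duzdumwx" (len 8), cursors c1@2 c2@5, authorship 11.22...
After op 3 (move_right): buffer="duzdumwx" (len 8), cursors c1@3 c2@6, authorship 11.22...
Authorship (.=original, N=cursor N): 1 1 . 2 2 . . .
Index 4: author = 2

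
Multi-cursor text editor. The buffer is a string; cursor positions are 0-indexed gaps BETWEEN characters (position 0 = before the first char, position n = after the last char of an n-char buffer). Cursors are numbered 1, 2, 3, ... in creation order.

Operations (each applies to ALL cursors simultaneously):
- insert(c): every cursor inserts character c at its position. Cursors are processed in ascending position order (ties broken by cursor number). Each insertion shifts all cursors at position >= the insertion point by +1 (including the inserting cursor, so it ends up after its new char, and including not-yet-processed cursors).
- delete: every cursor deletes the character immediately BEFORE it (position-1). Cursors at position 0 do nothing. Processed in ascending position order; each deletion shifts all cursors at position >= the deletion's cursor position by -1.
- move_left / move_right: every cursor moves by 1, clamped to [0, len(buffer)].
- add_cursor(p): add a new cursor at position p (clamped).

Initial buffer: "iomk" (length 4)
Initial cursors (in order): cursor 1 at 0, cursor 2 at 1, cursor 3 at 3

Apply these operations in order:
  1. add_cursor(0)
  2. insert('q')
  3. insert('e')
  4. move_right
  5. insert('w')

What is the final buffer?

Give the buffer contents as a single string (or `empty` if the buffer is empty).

After op 1 (add_cursor(0)): buffer="iomk" (len 4), cursors c1@0 c4@0 c2@1 c3@3, authorship ....
After op 2 (insert('q')): buffer="qqiqomqk" (len 8), cursors c1@2 c4@2 c2@4 c3@7, authorship 14.2..3.
After op 3 (insert('e')): buffer="qqeeiqeomqek" (len 12), cursors c1@4 c4@4 c2@7 c3@11, authorship 1414.22..33.
After op 4 (move_right): buffer="qqeeiqeomqek" (len 12), cursors c1@5 c4@5 c2@8 c3@12, authorship 1414.22..33.
After op 5 (insert('w')): buffer="qqeeiwwqeowmqekw" (len 16), cursors c1@7 c4@7 c2@11 c3@16, authorship 1414.1422.2.33.3

Answer: qqeeiwwqeowmqekw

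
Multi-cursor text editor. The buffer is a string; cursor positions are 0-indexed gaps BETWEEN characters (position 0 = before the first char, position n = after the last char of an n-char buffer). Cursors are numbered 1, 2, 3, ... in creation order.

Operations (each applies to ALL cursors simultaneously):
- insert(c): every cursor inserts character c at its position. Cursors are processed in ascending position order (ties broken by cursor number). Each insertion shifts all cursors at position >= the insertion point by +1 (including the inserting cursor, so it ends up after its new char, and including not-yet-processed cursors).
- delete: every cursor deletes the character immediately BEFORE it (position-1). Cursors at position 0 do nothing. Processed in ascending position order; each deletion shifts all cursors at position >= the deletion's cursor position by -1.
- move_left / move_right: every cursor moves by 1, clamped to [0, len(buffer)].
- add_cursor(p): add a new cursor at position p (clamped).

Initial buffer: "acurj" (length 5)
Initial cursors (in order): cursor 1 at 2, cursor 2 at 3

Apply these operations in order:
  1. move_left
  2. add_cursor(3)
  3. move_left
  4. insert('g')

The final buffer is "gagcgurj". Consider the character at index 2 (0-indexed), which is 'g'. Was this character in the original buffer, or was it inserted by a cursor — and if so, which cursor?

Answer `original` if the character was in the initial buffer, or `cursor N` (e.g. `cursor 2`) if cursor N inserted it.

Answer: cursor 2

Derivation:
After op 1 (move_left): buffer="acurj" (len 5), cursors c1@1 c2@2, authorship .....
After op 2 (add_cursor(3)): buffer="acurj" (len 5), cursors c1@1 c2@2 c3@3, authorship .....
After op 3 (move_left): buffer="acurj" (len 5), cursors c1@0 c2@1 c3@2, authorship .....
After op 4 (insert('g')): buffer="gagcgurj" (len 8), cursors c1@1 c2@3 c3@5, authorship 1.2.3...
Authorship (.=original, N=cursor N): 1 . 2 . 3 . . .
Index 2: author = 2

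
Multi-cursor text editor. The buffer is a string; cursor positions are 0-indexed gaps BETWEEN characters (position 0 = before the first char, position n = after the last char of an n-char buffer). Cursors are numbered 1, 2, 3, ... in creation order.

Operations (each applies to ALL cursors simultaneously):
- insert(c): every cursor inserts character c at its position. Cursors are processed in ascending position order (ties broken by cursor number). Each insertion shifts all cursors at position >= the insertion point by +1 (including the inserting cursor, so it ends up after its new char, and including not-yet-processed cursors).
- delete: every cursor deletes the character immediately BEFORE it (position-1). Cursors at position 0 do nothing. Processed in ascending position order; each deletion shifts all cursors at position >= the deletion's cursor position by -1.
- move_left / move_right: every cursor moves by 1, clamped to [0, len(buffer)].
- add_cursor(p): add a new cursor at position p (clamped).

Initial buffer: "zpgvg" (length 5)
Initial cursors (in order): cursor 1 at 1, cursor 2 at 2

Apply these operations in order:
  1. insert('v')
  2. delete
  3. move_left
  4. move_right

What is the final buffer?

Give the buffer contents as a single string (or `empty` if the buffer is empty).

Answer: zpgvg

Derivation:
After op 1 (insert('v')): buffer="zvpvgvg" (len 7), cursors c1@2 c2@4, authorship .1.2...
After op 2 (delete): buffer="zpgvg" (len 5), cursors c1@1 c2@2, authorship .....
After op 3 (move_left): buffer="zpgvg" (len 5), cursors c1@0 c2@1, authorship .....
After op 4 (move_right): buffer="zpgvg" (len 5), cursors c1@1 c2@2, authorship .....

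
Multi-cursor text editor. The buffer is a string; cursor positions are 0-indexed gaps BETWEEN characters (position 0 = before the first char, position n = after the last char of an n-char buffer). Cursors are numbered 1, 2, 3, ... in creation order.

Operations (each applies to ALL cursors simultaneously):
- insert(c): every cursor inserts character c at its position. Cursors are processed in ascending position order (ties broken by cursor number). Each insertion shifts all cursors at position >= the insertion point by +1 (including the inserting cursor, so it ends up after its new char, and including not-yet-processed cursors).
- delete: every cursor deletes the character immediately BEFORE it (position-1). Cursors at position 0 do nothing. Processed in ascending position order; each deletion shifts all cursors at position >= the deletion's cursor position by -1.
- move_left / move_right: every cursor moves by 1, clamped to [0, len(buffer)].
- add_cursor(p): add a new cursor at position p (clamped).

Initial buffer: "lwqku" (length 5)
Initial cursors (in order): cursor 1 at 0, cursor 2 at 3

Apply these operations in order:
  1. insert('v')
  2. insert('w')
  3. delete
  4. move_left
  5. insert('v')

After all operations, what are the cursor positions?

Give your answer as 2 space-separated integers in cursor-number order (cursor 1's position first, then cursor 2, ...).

After op 1 (insert('v')): buffer="vlwqvku" (len 7), cursors c1@1 c2@5, authorship 1...2..
After op 2 (insert('w')): buffer="vwlwqvwku" (len 9), cursors c1@2 c2@7, authorship 11...22..
After op 3 (delete): buffer="vlwqvku" (len 7), cursors c1@1 c2@5, authorship 1...2..
After op 4 (move_left): buffer="vlwqvku" (len 7), cursors c1@0 c2@4, authorship 1...2..
After op 5 (insert('v')): buffer="vvlwqvvku" (len 9), cursors c1@1 c2@6, authorship 11...22..

Answer: 1 6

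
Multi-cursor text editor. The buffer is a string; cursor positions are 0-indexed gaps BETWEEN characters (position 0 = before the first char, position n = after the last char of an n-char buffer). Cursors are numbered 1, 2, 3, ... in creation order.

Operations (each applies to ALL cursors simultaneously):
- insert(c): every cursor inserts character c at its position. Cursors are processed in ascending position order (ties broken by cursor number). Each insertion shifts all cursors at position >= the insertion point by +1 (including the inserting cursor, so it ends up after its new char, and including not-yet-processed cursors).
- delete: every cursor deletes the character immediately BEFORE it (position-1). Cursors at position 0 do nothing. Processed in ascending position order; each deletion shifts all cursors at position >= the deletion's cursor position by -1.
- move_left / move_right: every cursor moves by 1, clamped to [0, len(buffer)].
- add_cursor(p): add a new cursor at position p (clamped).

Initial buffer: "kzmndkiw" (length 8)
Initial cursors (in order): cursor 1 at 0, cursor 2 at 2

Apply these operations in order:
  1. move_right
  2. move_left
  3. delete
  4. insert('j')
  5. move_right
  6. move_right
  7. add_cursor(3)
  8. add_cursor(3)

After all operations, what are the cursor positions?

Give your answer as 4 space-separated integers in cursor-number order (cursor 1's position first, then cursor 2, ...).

After op 1 (move_right): buffer="kzmndkiw" (len 8), cursors c1@1 c2@3, authorship ........
After op 2 (move_left): buffer="kzmndkiw" (len 8), cursors c1@0 c2@2, authorship ........
After op 3 (delete): buffer="kmndkiw" (len 7), cursors c1@0 c2@1, authorship .......
After op 4 (insert('j')): buffer="jkjmndkiw" (len 9), cursors c1@1 c2@3, authorship 1.2......
After op 5 (move_right): buffer="jkjmndkiw" (len 9), cursors c1@2 c2@4, authorship 1.2......
After op 6 (move_right): buffer="jkjmndkiw" (len 9), cursors c1@3 c2@5, authorship 1.2......
After op 7 (add_cursor(3)): buffer="jkjmndkiw" (len 9), cursors c1@3 c3@3 c2@5, authorship 1.2......
After op 8 (add_cursor(3)): buffer="jkjmndkiw" (len 9), cursors c1@3 c3@3 c4@3 c2@5, authorship 1.2......

Answer: 3 5 3 3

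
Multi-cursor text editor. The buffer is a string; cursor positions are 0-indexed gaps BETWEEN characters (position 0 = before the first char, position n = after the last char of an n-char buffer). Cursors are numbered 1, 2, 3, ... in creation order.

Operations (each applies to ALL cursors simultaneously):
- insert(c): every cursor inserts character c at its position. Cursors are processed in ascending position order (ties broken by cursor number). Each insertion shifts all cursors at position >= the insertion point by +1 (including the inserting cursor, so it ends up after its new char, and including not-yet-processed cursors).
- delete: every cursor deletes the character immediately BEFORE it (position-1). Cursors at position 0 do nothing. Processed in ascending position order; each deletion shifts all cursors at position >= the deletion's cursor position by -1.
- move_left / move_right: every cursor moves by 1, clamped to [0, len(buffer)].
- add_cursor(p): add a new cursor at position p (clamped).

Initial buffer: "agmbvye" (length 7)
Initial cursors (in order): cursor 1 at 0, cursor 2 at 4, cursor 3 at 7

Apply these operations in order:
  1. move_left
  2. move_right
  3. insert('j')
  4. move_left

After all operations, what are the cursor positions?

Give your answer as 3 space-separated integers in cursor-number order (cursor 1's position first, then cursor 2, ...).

After op 1 (move_left): buffer="agmbvye" (len 7), cursors c1@0 c2@3 c3@6, authorship .......
After op 2 (move_right): buffer="agmbvye" (len 7), cursors c1@1 c2@4 c3@7, authorship .......
After op 3 (insert('j')): buffer="ajgmbjvyej" (len 10), cursors c1@2 c2@6 c3@10, authorship .1...2...3
After op 4 (move_left): buffer="ajgmbjvyej" (len 10), cursors c1@1 c2@5 c3@9, authorship .1...2...3

Answer: 1 5 9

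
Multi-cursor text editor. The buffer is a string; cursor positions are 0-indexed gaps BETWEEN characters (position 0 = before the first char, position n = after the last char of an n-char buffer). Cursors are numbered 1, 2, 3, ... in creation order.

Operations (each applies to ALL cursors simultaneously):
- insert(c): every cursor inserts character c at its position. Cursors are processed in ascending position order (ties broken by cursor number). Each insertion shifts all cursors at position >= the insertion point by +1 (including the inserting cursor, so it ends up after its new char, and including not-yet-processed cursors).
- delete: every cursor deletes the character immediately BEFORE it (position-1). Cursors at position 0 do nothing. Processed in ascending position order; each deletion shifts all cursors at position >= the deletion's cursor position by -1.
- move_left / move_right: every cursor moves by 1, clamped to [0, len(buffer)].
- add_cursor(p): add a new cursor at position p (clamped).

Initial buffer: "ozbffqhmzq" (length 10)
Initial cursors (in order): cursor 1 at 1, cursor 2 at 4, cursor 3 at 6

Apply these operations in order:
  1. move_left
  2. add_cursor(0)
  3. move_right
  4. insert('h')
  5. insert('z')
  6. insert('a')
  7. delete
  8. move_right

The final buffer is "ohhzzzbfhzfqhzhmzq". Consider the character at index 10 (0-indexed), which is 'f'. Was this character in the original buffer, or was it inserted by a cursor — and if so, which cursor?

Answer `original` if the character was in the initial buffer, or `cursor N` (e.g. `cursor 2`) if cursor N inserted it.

After op 1 (move_left): buffer="ozbffqhmzq" (len 10), cursors c1@0 c2@3 c3@5, authorship ..........
After op 2 (add_cursor(0)): buffer="ozbffqhmzq" (len 10), cursors c1@0 c4@0 c2@3 c3@5, authorship ..........
After op 3 (move_right): buffer="ozbffqhmzq" (len 10), cursors c1@1 c4@1 c2@4 c3@6, authorship ..........
After op 4 (insert('h')): buffer="ohhzbfhfqhhmzq" (len 14), cursors c1@3 c4@3 c2@7 c3@10, authorship .14...2..3....
After op 5 (insert('z')): buffer="ohhzzzbfhzfqhzhmzq" (len 18), cursors c1@5 c4@5 c2@10 c3@14, authorship .1414...22..33....
After op 6 (insert('a')): buffer="ohhzzaazbfhzafqhzahmzq" (len 22), cursors c1@7 c4@7 c2@13 c3@18, authorship .141414...222..333....
After op 7 (delete): buffer="ohhzzzbfhzfqhzhmzq" (len 18), cursors c1@5 c4@5 c2@10 c3@14, authorship .1414...22..33....
After op 8 (move_right): buffer="ohhzzzbfhzfqhzhmzq" (len 18), cursors c1@6 c4@6 c2@11 c3@15, authorship .1414...22..33....
Authorship (.=original, N=cursor N): . 1 4 1 4 . . . 2 2 . . 3 3 . . . .
Index 10: author = original

Answer: original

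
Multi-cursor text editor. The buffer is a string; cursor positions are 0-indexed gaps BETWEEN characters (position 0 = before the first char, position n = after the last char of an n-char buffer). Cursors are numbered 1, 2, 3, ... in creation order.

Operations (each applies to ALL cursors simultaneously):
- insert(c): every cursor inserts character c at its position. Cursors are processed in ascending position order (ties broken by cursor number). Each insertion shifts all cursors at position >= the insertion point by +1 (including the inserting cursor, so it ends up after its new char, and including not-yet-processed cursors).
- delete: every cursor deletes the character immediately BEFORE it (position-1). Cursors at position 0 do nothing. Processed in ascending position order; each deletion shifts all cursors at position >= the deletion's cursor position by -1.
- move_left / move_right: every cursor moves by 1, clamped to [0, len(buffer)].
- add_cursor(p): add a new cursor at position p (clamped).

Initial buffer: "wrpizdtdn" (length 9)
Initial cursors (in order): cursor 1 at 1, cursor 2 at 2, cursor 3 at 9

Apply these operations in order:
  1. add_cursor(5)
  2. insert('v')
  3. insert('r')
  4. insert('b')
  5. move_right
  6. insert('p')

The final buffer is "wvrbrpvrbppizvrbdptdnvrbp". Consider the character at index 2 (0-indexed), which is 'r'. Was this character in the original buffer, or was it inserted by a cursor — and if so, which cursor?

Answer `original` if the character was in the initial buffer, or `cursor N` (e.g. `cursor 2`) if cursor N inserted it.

Answer: cursor 1

Derivation:
After op 1 (add_cursor(5)): buffer="wrpizdtdn" (len 9), cursors c1@1 c2@2 c4@5 c3@9, authorship .........
After op 2 (insert('v')): buffer="wvrvpizvdtdnv" (len 13), cursors c1@2 c2@4 c4@8 c3@13, authorship .1.2...4....3
After op 3 (insert('r')): buffer="wvrrvrpizvrdtdnvr" (len 17), cursors c1@3 c2@6 c4@11 c3@17, authorship .11.22...44....33
After op 4 (insert('b')): buffer="wvrbrvrbpizvrbdtdnvrb" (len 21), cursors c1@4 c2@8 c4@14 c3@21, authorship .111.222...444....333
After op 5 (move_right): buffer="wvrbrvrbpizvrbdtdnvrb" (len 21), cursors c1@5 c2@9 c4@15 c3@21, authorship .111.222...444....333
After op 6 (insert('p')): buffer="wvrbrpvrbppizvrbdptdnvrbp" (len 25), cursors c1@6 c2@11 c4@18 c3@25, authorship .111.1222.2..444.4...3333
Authorship (.=original, N=cursor N): . 1 1 1 . 1 2 2 2 . 2 . . 4 4 4 . 4 . . . 3 3 3 3
Index 2: author = 1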